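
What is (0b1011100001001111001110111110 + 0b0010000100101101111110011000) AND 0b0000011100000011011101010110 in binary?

0b100000001001101010110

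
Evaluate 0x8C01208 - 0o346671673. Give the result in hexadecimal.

0x5249E4D

0o346671673 = 0x39B73BB in hexadecimal.
Subtract column by column in base 16:
  8-B → D (borrow)
  0-B-1 → 4 (borrow)
  2-3-1 → E (borrow)
  1-7-1 → 9 (borrow)
  0-B-1 → 4 (borrow)
  C-9-1 → 2
  8-3 → 5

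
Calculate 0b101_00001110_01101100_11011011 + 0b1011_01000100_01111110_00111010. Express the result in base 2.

Add column by column in base 2, right to left:
  1+0 = 1
  1+1 = 0 carry 1
  0+0+1 = 1
  1+1 = 0 carry 1
  1+1+1 = 1 carry 1
  0+1+1 = 0 carry 1
  1+0+1 = 0 carry 1
  1+0+1 = 0 carry 1
  0+0+1 = 1
  0+1 = 1
  1+1 = 0 carry 1
  1+1+1 = 1 carry 1
  0+1+1 = 0 carry 1
  1+1+1 = 1 carry 1
  1+1+1 = 1 carry 1
  0+0+1 = 1
  0+0 = 0
  1+0 = 1
  1+1 = 0 carry 1
  1+0+1 = 0 carry 1
  0+0+1 = 1
  0+0 = 0
  0+1 = 1
  0+0 = 0
  1+1 = 0 carry 1
  0+1+1 = 0 carry 1
  1+0+1 = 0 carry 1
  0+1+1 = 0 carry 1
  final carry 1

0b10000010100101110101100010101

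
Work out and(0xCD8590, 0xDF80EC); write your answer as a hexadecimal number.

AND each hex digit independently (no carries):
  C&D=C, D&F=D, 8&8=8, 5&0=0, 9&E=8, 0&C=0

0xCD8080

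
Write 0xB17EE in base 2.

0b10110001011111101110

Expand each hex digit to 4 bits: B=1011 1=0001 7=0111 E=1110 E=1110.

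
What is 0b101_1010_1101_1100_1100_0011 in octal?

0o26556303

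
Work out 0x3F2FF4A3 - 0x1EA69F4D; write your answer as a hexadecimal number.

0x20895556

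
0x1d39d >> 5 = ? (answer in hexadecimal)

0xe9c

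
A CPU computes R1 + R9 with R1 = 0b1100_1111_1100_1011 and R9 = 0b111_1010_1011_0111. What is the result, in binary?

0b10100101010000010

Add column by column in base 2, right to left:
  1+1 = 0 carry 1
  1+1+1 = 1 carry 1
  0+1+1 = 0 carry 1
  1+0+1 = 0 carry 1
  0+1+1 = 0 carry 1
  0+1+1 = 0 carry 1
  1+0+1 = 0 carry 1
  1+1+1 = 1 carry 1
  1+0+1 = 0 carry 1
  1+1+1 = 1 carry 1
  1+0+1 = 0 carry 1
  1+1+1 = 1 carry 1
  0+1+1 = 0 carry 1
  0+1+1 = 0 carry 1
  1+1+1 = 1 carry 1
  1+0+1 = 0 carry 1
  final carry 1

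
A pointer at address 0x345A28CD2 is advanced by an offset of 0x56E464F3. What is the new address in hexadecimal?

0x39C86F1C5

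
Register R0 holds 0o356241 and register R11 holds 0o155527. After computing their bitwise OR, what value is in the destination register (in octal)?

OR each oct digit independently (no carries):
  3|1=3, 5|5=5, 6|5=7, 2|5=7, 4|2=6, 1|7=7

0o357767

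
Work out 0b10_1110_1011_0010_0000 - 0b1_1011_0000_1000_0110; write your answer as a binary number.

Subtract column by column in base 2:
  0-0 → 0
  0-1 → 1 (borrow)
  0-1-1 → 0 (borrow)
  0-0-1 → 1 (borrow)
  0-0-1 → 1 (borrow)
  1-0-1 → 0
  0-0 → 0
  0-1 → 1 (borrow)
  1-0-1 → 0
  1-0 → 1
  0-0 → 0
  1-0 → 1
  0-1 → 1 (borrow)
  1-1-1 → 1 (borrow)
  1-0-1 → 0
  1-1 → 0
  0-1 → 1 (borrow)
  1-0-1 → 0

0b10011101010011010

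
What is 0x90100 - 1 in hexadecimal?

The trailing 2 digits are 0, so subtracting 1 borrows through: they become F and the next digit up decrements.

0x900FF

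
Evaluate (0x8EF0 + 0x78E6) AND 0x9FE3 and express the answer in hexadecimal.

0x7C2

Add column by column in base 16, right to left:
  0+6 = 6
  F+E = D carry 1
  E+8+1 = 7 carry 1
  8+7+1 = 0 carry 1
  final carry 1
Sum = 0x107D6; now AND with 0x9FE3:
  1&0=0, 0&9=0, 7&F=7, D&E=C, 6&3=2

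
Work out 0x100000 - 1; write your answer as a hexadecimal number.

The trailing 5 digits are 0, so subtracting 1 borrows through: they become F and the next digit up decrements.

0xfffff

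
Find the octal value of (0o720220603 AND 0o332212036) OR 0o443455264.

0o763655266

0o720220603 AND 0o332212036 = 0o320200002.
Then OR with 0o443455264.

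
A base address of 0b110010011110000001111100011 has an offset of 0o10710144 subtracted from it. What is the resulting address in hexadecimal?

0x62B737F

0b110010011110000001111100011 = 0x64F03E3 in hexadecimal.
0o10710144 = 0x239064 in hexadecimal.
Subtract column by column in base 16:
  3-4 → F (borrow)
  E-6-1 → 7
  3-0 → 3
  0-9 → 7 (borrow)
  F-3-1 → B
  4-2 → 2
  6-0 → 6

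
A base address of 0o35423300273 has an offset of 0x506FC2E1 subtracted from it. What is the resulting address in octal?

0x506FC2E1 = 0o12033741341 in octal.
Subtract column by column in base 8:
  3-1 → 2
  7-4 → 3
  2-3 → 7 (borrow)
  0-1-1 → 6 (borrow)
  0-4-1 → 3 (borrow)
  3-7-1 → 3 (borrow)
  3-3-1 → 7 (borrow)
  2-3-1 → 6 (borrow)
  4-0-1 → 3
  5-2 → 3
  3-1 → 2

0o23367336732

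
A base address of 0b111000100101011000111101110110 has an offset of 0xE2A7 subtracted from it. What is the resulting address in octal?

0o7045126317

0b111000100101011000111101110110 = 0o7045307566 in octal.
0xE2A7 = 0o161247 in octal.
Subtract column by column in base 8:
  6-7 → 7 (borrow)
  6-4-1 → 1
  5-2 → 3
  7-1 → 6
  0-6 → 2 (borrow)
  3-1-1 → 1
  5-0 → 5
  4-0 → 4
  0-0 → 0
  7-0 → 7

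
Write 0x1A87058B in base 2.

Expand each hex digit to 4 bits: 1=0001 A=1010 8=1000 7=0111 0=0000 5=0101 8=1000 B=1011.

0b11010100001110000010110001011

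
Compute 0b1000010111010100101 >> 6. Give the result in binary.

Right shift by 6: drop the 6 least-significant bits.

0b1000010111010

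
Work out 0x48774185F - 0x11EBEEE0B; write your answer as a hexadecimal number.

Subtract column by column in base 16:
  F-B → 4
  5-0 → 5
  8-E → A (borrow)
  1-E-1 → 2 (borrow)
  4-E-1 → 5 (borrow)
  7-B-1 → B (borrow)
  7-E-1 → 8 (borrow)
  8-1-1 → 6
  4-1 → 3

0x368B52A54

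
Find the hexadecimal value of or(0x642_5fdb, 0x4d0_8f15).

OR each hex digit independently (no carries):
  6|4=6, 4|d=d, 2|0=2, 5|8=d, f|f=f, d|1=d, b|5=f

0x6d2dfdf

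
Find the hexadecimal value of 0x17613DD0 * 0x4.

Multiply each base-16 digit by 4, carrying:
  0×4 = 0 → write 0
  D×4 = 52 → write 4 carry 3
  D×4+3 = 55 → write 7 carry 3
  3×4+3 = 15 → write F
  1×4 = 4 → write 4
  6×4 = 24 → write 8 carry 1
  7×4+1 = 29 → write D carry 1
  1×4+1 = 5 → write 5

0x5D84F740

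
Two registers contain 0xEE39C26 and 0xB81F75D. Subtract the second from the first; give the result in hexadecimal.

0x361A4C9

Subtract column by column in base 16:
  6-D → 9 (borrow)
  2-5-1 → C (borrow)
  C-7-1 → 4
  9-F → A (borrow)
  3-1-1 → 1
  E-8 → 6
  E-B → 3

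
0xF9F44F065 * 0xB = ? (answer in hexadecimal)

Multiply each base-16 digit by 11, carrying:
  5×11 = 55 → write 7 carry 3
  6×11+3 = 69 → write 5 carry 4
  0×11+4 = 4 → write 4
  F×11 = 165 → write 5 carry 10
  4×11+10 = 54 → write 6 carry 3
  4×11+3 = 47 → write F carry 2
  F×11+2 = 167 → write 7 carry 10
  9×11+10 = 109 → write D carry 6
  F×11+6 = 171 → write B carry 10
  remaining carry: A

0xABD7F65457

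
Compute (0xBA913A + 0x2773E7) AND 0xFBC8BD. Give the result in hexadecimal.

0xE20021

Add column by column in base 16, right to left:
  A+7 = 1 carry 1
  3+E+1 = 2 carry 1
  1+3+1 = 5
  9+7 = 0 carry 1
  A+7+1 = 2 carry 1
  B+2+1 = E
Sum = 0xE20521; now AND with 0xFBC8BD:
  E&F=E, 2&B=2, 0&C=0, 5&8=0, 2&B=2, 1&D=1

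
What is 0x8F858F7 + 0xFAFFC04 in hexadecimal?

Add column by column in base 16, right to left:
  7+4 = B
  F+0 = F
  8+C = 4 carry 1
  5+F+1 = 5 carry 1
  8+F+1 = 8 carry 1
  F+A+1 = A carry 1
  8+F+1 = 8 carry 1
  final carry 1

0x18A854FB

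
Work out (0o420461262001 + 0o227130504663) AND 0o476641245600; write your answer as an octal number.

0o446601244600

Add column by column in base 8, right to left:
  1+3 = 4
  0+6 = 6
  0+6 = 6
  2+4 = 6
  6+0 = 6
  2+5 = 7
  1+0 = 1
  6+3 = 1 carry 1
  4+1+1 = 6
  0+7 = 7
  2+2 = 4
  4+2 = 6
Sum = 0o647611766664; now AND with 0o476641245600:
  6&4=4, 4&7=4, 7&6=6, 6&6=6, 1&4=0, 1&1=1, 7&2=2, 6&4=4, 6&5=4, 6&6=6, 6&0=0, 4&0=0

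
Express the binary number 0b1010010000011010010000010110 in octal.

Group the bits in threes: 001 010 010 000 011 010 010 000 010 110 → 1220322026.

0o1220322026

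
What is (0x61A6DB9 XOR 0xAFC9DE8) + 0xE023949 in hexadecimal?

First 0x61A6DB9 XOR 0xAFC9DE8 = 0xCE6F051.
Add column by column in base 16, right to left:
  1+9 = A
  5+4 = 9
  0+9 = 9
  F+3 = 2 carry 1
  6+2+1 = 9
  E+0 = E
  C+E = A carry 1
  final carry 1

0x1AE9299A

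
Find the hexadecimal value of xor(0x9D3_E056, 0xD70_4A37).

XOR each hex digit independently (no carries):
  9^D=4, D^7=A, 3^0=3, E^4=A, 0^A=A, 5^3=6, 6^7=1

0x4A3AA61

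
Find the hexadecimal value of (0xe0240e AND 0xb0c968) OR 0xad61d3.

0xad61db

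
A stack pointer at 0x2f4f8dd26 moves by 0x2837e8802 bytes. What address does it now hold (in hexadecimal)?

0x578776528

Add column by column in base 16, right to left:
  6+2 = 8
  2+0 = 2
  d+8 = 5 carry 1
  d+8+1 = 6 carry 1
  8+e+1 = 7 carry 1
  f+7+1 = 7 carry 1
  4+3+1 = 8
  f+8 = 7 carry 1
  2+2+1 = 5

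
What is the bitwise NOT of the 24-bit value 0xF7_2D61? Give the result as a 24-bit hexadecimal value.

Each hex digit d becomes F−d:
  F→0, 7→8, 2→D, D→2, 6→9, 1→E

0x08D29E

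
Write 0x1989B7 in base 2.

Expand each hex digit to 4 bits: 1=0001 9=1001 8=1000 9=1001 B=1011 7=0111.

0b110011000100110110111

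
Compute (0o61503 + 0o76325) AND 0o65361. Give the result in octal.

0o60020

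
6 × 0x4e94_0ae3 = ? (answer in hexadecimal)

0x1d7784152

Multiply each base-16 digit by 6, carrying:
  3×6 = 18 → write 2 carry 1
  e×6+1 = 85 → write 5 carry 5
  a×6+5 = 65 → write 1 carry 4
  0×6+4 = 4 → write 4
  4×6 = 24 → write 8 carry 1
  9×6+1 = 55 → write 7 carry 3
  e×6+3 = 87 → write 7 carry 5
  4×6+5 = 29 → write d carry 1
  remaining carry: 1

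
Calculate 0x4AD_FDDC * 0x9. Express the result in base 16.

0x2A1DECBC

Multiply each base-16 digit by 9, carrying:
  C×9 = 108 → write C carry 6
  D×9+6 = 123 → write B carry 7
  D×9+7 = 124 → write C carry 7
  F×9+7 = 142 → write E carry 8
  D×9+8 = 125 → write D carry 7
  A×9+7 = 97 → write 1 carry 6
  4×9+6 = 42 → write A carry 2
  remaining carry: 2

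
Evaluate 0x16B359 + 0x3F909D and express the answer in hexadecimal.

Add column by column in base 16, right to left:
  9+D = 6 carry 1
  5+9+1 = F
  3+0 = 3
  B+9 = 4 carry 1
  6+F+1 = 6 carry 1
  1+3+1 = 5

0x5643F6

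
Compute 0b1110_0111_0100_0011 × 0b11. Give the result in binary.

0b101011010111001001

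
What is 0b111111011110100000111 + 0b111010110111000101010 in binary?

0b1111010010101100110001

Add column by column in base 2, right to left:
  1+0 = 1
  1+1 = 0 carry 1
  1+0+1 = 0 carry 1
  0+1+1 = 0 carry 1
  0+0+1 = 1
  0+1 = 1
  0+0 = 0
  0+0 = 0
  1+0 = 1
  0+1 = 1
  1+1 = 0 carry 1
  1+1+1 = 1 carry 1
  1+0+1 = 0 carry 1
  1+1+1 = 1 carry 1
  0+1+1 = 0 carry 1
  1+0+1 = 0 carry 1
  1+1+1 = 1 carry 1
  1+0+1 = 0 carry 1
  1+1+1 = 1 carry 1
  1+1+1 = 1 carry 1
  1+1+1 = 1 carry 1
  final carry 1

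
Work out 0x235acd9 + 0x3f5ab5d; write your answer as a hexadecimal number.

Add column by column in base 16, right to left:
  9+d = 6 carry 1
  d+5+1 = 3 carry 1
  c+b+1 = 8 carry 1
  a+a+1 = 5 carry 1
  5+5+1 = b
  3+f = 2 carry 1
  2+3+1 = 6

0x62b5836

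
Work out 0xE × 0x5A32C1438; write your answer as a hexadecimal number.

0x4EEC691B10

Multiply each base-16 digit by 14, carrying:
  8×14 = 112 → write 0 carry 7
  3×14+7 = 49 → write 1 carry 3
  4×14+3 = 59 → write B carry 3
  1×14+3 = 17 → write 1 carry 1
  C×14+1 = 169 → write 9 carry 10
  2×14+10 = 38 → write 6 carry 2
  3×14+2 = 44 → write C carry 2
  A×14+2 = 142 → write E carry 8
  5×14+8 = 78 → write E carry 4
  remaining carry: 4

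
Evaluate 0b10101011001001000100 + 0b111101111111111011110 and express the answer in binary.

0b1010011011001000100010

Add column by column in base 2, right to left:
  0+0 = 0
  0+1 = 1
  1+1 = 0 carry 1
  0+1+1 = 0 carry 1
  0+1+1 = 0 carry 1
  0+0+1 = 1
  1+1 = 0 carry 1
  0+1+1 = 0 carry 1
  0+1+1 = 0 carry 1
  1+1+1 = 1 carry 1
  0+1+1 = 0 carry 1
  0+1+1 = 0 carry 1
  1+1+1 = 1 carry 1
  1+1+1 = 1 carry 1
  0+1+1 = 0 carry 1
  1+1+1 = 1 carry 1
  0+0+1 = 1
  1+1 = 0 carry 1
  0+1+1 = 0 carry 1
  1+1+1 = 1 carry 1
  0+1+1 = 0 carry 1
  final carry 1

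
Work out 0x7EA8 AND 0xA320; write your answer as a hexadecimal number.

0x2220

AND each hex digit independently (no carries):
  7&A=2, E&3=2, A&2=2, 8&0=0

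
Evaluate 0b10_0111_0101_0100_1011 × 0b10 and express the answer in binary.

0b1001110101010010110

Multiply each base-2 digit by 2, carrying:
  1×2 = 2 → write 0 carry 1
  1×2+1 = 3 → write 1 carry 1
  0×2+1 = 1 → write 1
  1×2 = 2 → write 0 carry 1
  0×2+1 = 1 → write 1
  0×2 = 0 → write 0
  1×2 = 2 → write 0 carry 1
  0×2+1 = 1 → write 1
  1×2 = 2 → write 0 carry 1
  0×2+1 = 1 → write 1
  1×2 = 2 → write 0 carry 1
  0×2+1 = 1 → write 1
  1×2 = 2 → write 0 carry 1
  1×2+1 = 3 → write 1 carry 1
  1×2+1 = 3 → write 1 carry 1
  0×2+1 = 1 → write 1
  0×2 = 0 → write 0
  1×2 = 2 → write 0 carry 1
  remaining carry: 1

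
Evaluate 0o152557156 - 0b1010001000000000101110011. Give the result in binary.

0o152557156 = 0b1101010101101111001101110 in binary.
Subtract column by column in base 2:
  0-1 → 1 (borrow)
  1-1-1 → 1 (borrow)
  1-0-1 → 0
  1-0 → 1
  0-1 → 1 (borrow)
  1-1-1 → 1 (borrow)
  1-1-1 → 1 (borrow)
  0-0-1 → 1 (borrow)
  0-1-1 → 0 (borrow)
  1-0-1 → 0
  1-0 → 1
  1-0 → 1
  1-0 → 1
  0-0 → 0
  1-0 → 1
  1-0 → 1
  0-0 → 0
  1-0 → 1
  0-1 → 1 (borrow)
  1-0-1 → 0
  0-0 → 0
  1-0 → 1
  0-1 → 1 (borrow)
  1-0-1 → 0
  1-1 → 0

0b11001101101110011111011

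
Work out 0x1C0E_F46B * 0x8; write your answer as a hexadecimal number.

0xE077A358

Multiply each base-16 digit by 8, carrying:
  B×8 = 88 → write 8 carry 5
  6×8+5 = 53 → write 5 carry 3
  4×8+3 = 35 → write 3 carry 2
  F×8+2 = 122 → write A carry 7
  E×8+7 = 119 → write 7 carry 7
  0×8+7 = 7 → write 7
  C×8 = 96 → write 0 carry 6
  1×8+6 = 14 → write E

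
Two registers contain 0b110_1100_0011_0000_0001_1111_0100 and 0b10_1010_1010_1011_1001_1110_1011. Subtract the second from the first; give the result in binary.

Subtract column by column in base 2:
  0-1 → 1 (borrow)
  0-1-1 → 0 (borrow)
  1-0-1 → 0
  0-1 → 1 (borrow)
  1-0-1 → 0
  1-1 → 0
  1-1 → 0
  1-1 → 0
  1-1 → 0
  0-0 → 0
  0-0 → 0
  0-1 → 1 (borrow)
  0-1-1 → 0 (borrow)
  0-1-1 → 0 (borrow)
  0-0-1 → 1 (borrow)
  0-1-1 → 0 (borrow)
  1-0-1 → 0
  1-1 → 0
  0-0 → 0
  0-1 → 1 (borrow)
  0-0-1 → 1 (borrow)
  0-1-1 → 0 (borrow)
  1-0-1 → 0
  1-1 → 0
  0-0 → 0
  1-1 → 0
  1-0 → 1

0b100000110000100100000001001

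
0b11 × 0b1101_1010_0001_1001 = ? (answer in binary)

0b101000111001001011

Multiply each base-2 digit by 3, carrying:
  1×3 = 3 → write 1 carry 1
  0×3+1 = 1 → write 1
  0×3 = 0 → write 0
  1×3 = 3 → write 1 carry 1
  1×3+1 = 4 → write 0 carry 2
  0×3+2 = 2 → write 0 carry 1
  0×3+1 = 1 → write 1
  0×3 = 0 → write 0
  0×3 = 0 → write 0
  1×3 = 3 → write 1 carry 1
  0×3+1 = 1 → write 1
  1×3 = 3 → write 1 carry 1
  1×3+1 = 4 → write 0 carry 2
  0×3+2 = 2 → write 0 carry 1
  1×3+1 = 4 → write 0 carry 2
  1×3+2 = 5 → write 1 carry 2
  remaining carry: 10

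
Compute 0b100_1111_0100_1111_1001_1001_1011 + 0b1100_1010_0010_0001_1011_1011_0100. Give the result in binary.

0b10001100101110001010101001111

Add column by column in base 2, right to left:
  1+0 = 1
  1+0 = 1
  0+1 = 1
  1+0 = 1
  1+1 = 0 carry 1
  0+1+1 = 0 carry 1
  0+0+1 = 1
  1+1 = 0 carry 1
  1+1+1 = 1 carry 1
  0+1+1 = 0 carry 1
  0+0+1 = 1
  1+1 = 0 carry 1
  1+1+1 = 1 carry 1
  1+0+1 = 0 carry 1
  1+0+1 = 0 carry 1
  1+0+1 = 0 carry 1
  0+0+1 = 1
  0+1 = 1
  1+0 = 1
  0+0 = 0
  1+0 = 1
  1+1 = 0 carry 1
  1+0+1 = 0 carry 1
  1+1+1 = 1 carry 1
  0+0+1 = 1
  0+0 = 0
  1+1 = 0 carry 1
  0+1+1 = 0 carry 1
  final carry 1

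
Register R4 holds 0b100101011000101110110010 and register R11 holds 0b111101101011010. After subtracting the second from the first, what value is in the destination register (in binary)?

Subtract column by column in base 2:
  0-0 → 0
  1-1 → 0
  0-0 → 0
  0-1 → 1 (borrow)
  1-1-1 → 1 (borrow)
  1-0-1 → 0
  0-1 → 1 (borrow)
  1-0-1 → 0
  1-1 → 0
  1-1 → 0
  0-0 → 0
  1-1 → 0
  0-1 → 1 (borrow)
  0-1-1 → 0 (borrow)
  0-1-1 → 0 (borrow)
  1-0-1 → 0
  1-0 → 1
  0-0 → 0
  1-0 → 1
  0-0 → 0
  1-0 → 1
  0-0 → 0
  0-0 → 0
  1-0 → 1

0b100101010001000001011000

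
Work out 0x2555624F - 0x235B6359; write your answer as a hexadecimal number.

0x1F9FEF6

Subtract column by column in base 16:
  F-9 → 6
  4-5 → F (borrow)
  2-3-1 → E (borrow)
  6-6-1 → F (borrow)
  5-B-1 → 9 (borrow)
  5-5-1 → F (borrow)
  5-3-1 → 1
  2-2 → 0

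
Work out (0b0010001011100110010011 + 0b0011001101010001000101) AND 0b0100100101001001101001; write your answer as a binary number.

Add column by column in base 2, right to left:
  1+1 = 0 carry 1
  1+0+1 = 0 carry 1
  0+1+1 = 0 carry 1
  0+0+1 = 1
  1+0 = 1
  0+0 = 0
  0+1 = 1
  1+0 = 1
  1+0 = 1
  0+0 = 0
  0+1 = 1
  1+0 = 1
  1+1 = 0 carry 1
  1+0+1 = 0 carry 1
  0+1+1 = 0 carry 1
  1+1+1 = 1 carry 1
  0+0+1 = 1
  0+0 = 0
  0+1 = 1
  1+1 = 0 carry 1
  final carry 1
Sum = 0b101011000110111011000; now AND with 0b0100100101001001101001:
  0101011000110111011000
& 0100100101001001101001
= 0100000000000001001000

0b100000000000001001000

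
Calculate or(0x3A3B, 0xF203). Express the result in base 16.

OR each hex digit independently (no carries):
  3|F=F, A|2=A, 3|0=3, B|3=B

0xFA3B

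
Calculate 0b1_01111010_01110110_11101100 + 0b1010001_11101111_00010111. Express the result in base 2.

0b1110011000110011000000011

Add column by column in base 2, right to left:
  0+1 = 1
  0+1 = 1
  1+1 = 0 carry 1
  1+0+1 = 0 carry 1
  0+1+1 = 0 carry 1
  1+0+1 = 0 carry 1
  1+0+1 = 0 carry 1
  1+0+1 = 0 carry 1
  0+1+1 = 0 carry 1
  1+1+1 = 1 carry 1
  1+1+1 = 1 carry 1
  0+1+1 = 0 carry 1
  1+0+1 = 0 carry 1
  1+1+1 = 1 carry 1
  1+1+1 = 1 carry 1
  0+1+1 = 0 carry 1
  0+1+1 = 0 carry 1
  1+0+1 = 0 carry 1
  0+0+1 = 1
  1+0 = 1
  1+1 = 0 carry 1
  1+0+1 = 0 carry 1
  1+1+1 = 1 carry 1
  0+0+1 = 1
  1+0 = 1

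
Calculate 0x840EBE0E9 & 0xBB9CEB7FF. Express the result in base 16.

0x800CAA0E9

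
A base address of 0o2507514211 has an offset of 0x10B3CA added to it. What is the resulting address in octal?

0o2513646123

0x10B3CA = 0o4131712 in octal.
Add column by column in base 8, right to left:
  1+2 = 3
  1+1 = 2
  2+7 = 1 carry 1
  4+1+1 = 6
  1+3 = 4
  5+1 = 6
  7+4 = 3 carry 1
  0+0+1 = 1
  5+0 = 5
  2+0 = 2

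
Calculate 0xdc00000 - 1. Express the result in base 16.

0xdbfffff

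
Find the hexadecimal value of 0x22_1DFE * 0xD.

0x1BB85E6

Multiply each base-16 digit by 13, carrying:
  E×13 = 182 → write 6 carry 11
  F×13+11 = 206 → write E carry 12
  D×13+12 = 181 → write 5 carry 11
  1×13+11 = 24 → write 8 carry 1
  2×13+1 = 27 → write B carry 1
  2×13+1 = 27 → write B carry 1
  remaining carry: 1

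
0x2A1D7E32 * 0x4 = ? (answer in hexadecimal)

Multiply each base-16 digit by 4, carrying:
  2×4 = 8 → write 8
  3×4 = 12 → write C
  E×4 = 56 → write 8 carry 3
  7×4+3 = 31 → write F carry 1
  D×4+1 = 53 → write 5 carry 3
  1×4+3 = 7 → write 7
  A×4 = 40 → write 8 carry 2
  2×4+2 = 10 → write A

0xA875F8C8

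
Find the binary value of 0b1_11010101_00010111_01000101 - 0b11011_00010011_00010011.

Subtract column by column in base 2:
  1-1 → 0
  0-1 → 1 (borrow)
  1-0-1 → 0
  0-0 → 0
  0-1 → 1 (borrow)
  0-0-1 → 1 (borrow)
  1-0-1 → 0
  0-0 → 0
  1-1 → 0
  1-1 → 0
  1-0 → 1
  0-0 → 0
  1-1 → 0
  0-0 → 0
  0-0 → 0
  0-0 → 0
  1-1 → 0
  0-1 → 1 (borrow)
  1-0-1 → 0
  0-1 → 1 (borrow)
  1-1-1 → 1 (borrow)
  0-0-1 → 1 (borrow)
  1-0-1 → 0
  1-0 → 1
  1-0 → 1

0b1101110100000010000110010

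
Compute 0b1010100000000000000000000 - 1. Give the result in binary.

The trailing 20 digits are 0, so subtracting 1 borrows through: they become 1 and the next digit up decrements.

0b1010011111111111111111111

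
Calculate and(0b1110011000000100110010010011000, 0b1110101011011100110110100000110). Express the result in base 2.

AND bit by bit (1 only where both bits are 1):
  1110011000000100110010010011000
& 1110101011011100110110100000110
= 1110001000000100110010000000000

0b1110001000000100110010000000000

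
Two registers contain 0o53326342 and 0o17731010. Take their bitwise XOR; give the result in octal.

XOR each oct digit independently (no carries):
  5^1=4, 3^7=4, 3^7=4, 2^3=1, 6^1=7, 3^0=3, 4^1=5, 2^0=2

0o44417352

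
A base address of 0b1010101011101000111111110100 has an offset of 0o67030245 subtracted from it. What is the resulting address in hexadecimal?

0b1010101011101000111111110100 = 0xAAE8FF4 in hexadecimal.
0o67030245 = 0xDC30A5 in hexadecimal.
Subtract column by column in base 16:
  4-5 → F (borrow)
  F-A-1 → 4
  F-0 → F
  8-3 → 5
  E-C → 2
  A-D → D (borrow)
  A-0-1 → 9

0x9D25F4F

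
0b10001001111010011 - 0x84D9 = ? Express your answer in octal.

0o107372

0b10001001111010011 = 0o211723 in octal.
0x84D9 = 0o102331 in octal.
Subtract column by column in base 8:
  3-1 → 2
  2-3 → 7 (borrow)
  7-3-1 → 3
  1-2 → 7 (borrow)
  1-0-1 → 0
  2-1 → 1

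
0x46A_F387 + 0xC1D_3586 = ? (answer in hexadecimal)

Add column by column in base 16, right to left:
  7+6 = D
  8+8 = 0 carry 1
  3+5+1 = 9
  F+3 = 2 carry 1
  A+D+1 = 8 carry 1
  6+1+1 = 8
  4+C = 0 carry 1
  final carry 1

0x1088290D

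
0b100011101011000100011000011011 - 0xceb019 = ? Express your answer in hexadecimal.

0x22dd9602

0b100011101011000100011000011011 = 0x23ac461b in hexadecimal.
Subtract column by column in base 16:
  b-9 → 2
  1-1 → 0
  6-0 → 6
  4-b → 9 (borrow)
  c-e-1 → d (borrow)
  a-c-1 → d (borrow)
  3-0-1 → 2
  2-0 → 2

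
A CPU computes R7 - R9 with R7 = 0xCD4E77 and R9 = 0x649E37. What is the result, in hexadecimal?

Subtract column by column in base 16:
  7-7 → 0
  7-3 → 4
  E-E → 0
  4-9 → B (borrow)
  D-4-1 → 8
  C-6 → 6

0x68B040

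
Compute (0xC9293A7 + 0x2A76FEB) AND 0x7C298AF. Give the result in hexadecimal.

Add column by column in base 16, right to left:
  7+B = 2 carry 1
  A+E+1 = 9 carry 1
  3+F+1 = 3 carry 1
  9+6+1 = 0 carry 1
  2+7+1 = A
  9+A = 3 carry 1
  C+2+1 = F
Sum = 0xF3A0392; now AND with 0x7C298AF:
  F&7=7, 3&C=0, A&2=2, 0&9=0, 3&8=0, 9&A=8, 2&F=2

0x7020082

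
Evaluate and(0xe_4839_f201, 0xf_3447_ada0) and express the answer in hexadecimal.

0xe0001a000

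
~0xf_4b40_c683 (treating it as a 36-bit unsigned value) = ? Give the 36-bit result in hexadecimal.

0x0b4bf397c

Each hex digit d becomes f−d:
  f→0, 4→b, b→4, 4→b, 0→f, c→3, 6→9, 8→7, 3→c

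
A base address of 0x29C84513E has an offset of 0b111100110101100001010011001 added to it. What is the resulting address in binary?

0x29C84513E = 0b1010011100100001000101000100111110 in binary.
Add column by column in base 2, right to left:
  0+1 = 1
  1+0 = 1
  1+0 = 1
  1+1 = 0 carry 1
  1+1+1 = 1 carry 1
  1+0+1 = 0 carry 1
  0+0+1 = 1
  0+1 = 1
  1+0 = 1
  0+1 = 1
  0+0 = 0
  0+0 = 0
  1+0 = 1
  0+0 = 0
  1+1 = 0 carry 1
  0+1+1 = 0 carry 1
  0+0+1 = 1
  0+1 = 1
  1+0 = 1
  0+1 = 1
  0+1 = 1
  0+0 = 0
  0+0 = 0
  1+1 = 0 carry 1
  0+1+1 = 0 carry 1
  0+1+1 = 0 carry 1
  1+1+1 = 1 carry 1
  1+0+1 = 0 carry 1
  1+0+1 = 0 carry 1
  0+0+1 = 1
  0+0 = 0
  1+0 = 1
  0+0 = 0
  1+0 = 1

0b1010100100000111110001001111010111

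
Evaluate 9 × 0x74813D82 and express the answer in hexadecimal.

0x4188B2992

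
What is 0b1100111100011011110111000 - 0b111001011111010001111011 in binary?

0b101110000100001100111101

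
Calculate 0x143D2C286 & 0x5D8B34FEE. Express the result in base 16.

AND each hex digit independently (no carries):
  1&5=1, 4&D=4, 3&8=0, D&B=9, 2&3=2, C&4=4, 2&F=2, 8&E=8, 6&E=6

0x140924286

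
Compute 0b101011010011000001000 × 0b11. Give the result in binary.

Multiply each base-2 digit by 3, carrying:
  0×3 = 0 → write 0
  0×3 = 0 → write 0
  0×3 = 0 → write 0
  1×3 = 3 → write 1 carry 1
  0×3+1 = 1 → write 1
  0×3 = 0 → write 0
  0×3 = 0 → write 0
  0×3 = 0 → write 0
  0×3 = 0 → write 0
  1×3 = 3 → write 1 carry 1
  1×3+1 = 4 → write 0 carry 2
  0×3+2 = 2 → write 0 carry 1
  0×3+1 = 1 → write 1
  1×3 = 3 → write 1 carry 1
  0×3+1 = 1 → write 1
  1×3 = 3 → write 1 carry 1
  1×3+1 = 4 → write 0 carry 2
  0×3+2 = 2 → write 0 carry 1
  1×3+1 = 4 → write 0 carry 2
  0×3+2 = 2 → write 0 carry 1
  1×3+1 = 4 → write 0 carry 2
  remaining carry: 10

0b10000001111001000011000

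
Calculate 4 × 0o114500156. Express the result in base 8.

Multiply each base-8 digit by 4, carrying:
  6×4 = 24 → write 0 carry 3
  5×4+3 = 23 → write 7 carry 2
  1×4+2 = 6 → write 6
  0×4 = 0 → write 0
  0×4 = 0 → write 0
  5×4 = 20 → write 4 carry 2
  4×4+2 = 18 → write 2 carry 2
  1×4+2 = 6 → write 6
  1×4 = 4 → write 4

0o462400670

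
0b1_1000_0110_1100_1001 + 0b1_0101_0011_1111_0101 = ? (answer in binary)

0b101101101010111110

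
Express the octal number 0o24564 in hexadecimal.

0x2974

Each octal digit is 3 bits: 2=010 4=100 5=101 6=110 4=100.
Group the bits into nibbles: 0010 1001 0111 0100 → 2974.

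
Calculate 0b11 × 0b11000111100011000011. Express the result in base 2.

0b1001010110101001001001

Multiply each base-2 digit by 3, carrying:
  1×3 = 3 → write 1 carry 1
  1×3+1 = 4 → write 0 carry 2
  0×3+2 = 2 → write 0 carry 1
  0×3+1 = 1 → write 1
  0×3 = 0 → write 0
  0×3 = 0 → write 0
  1×3 = 3 → write 1 carry 1
  1×3+1 = 4 → write 0 carry 2
  0×3+2 = 2 → write 0 carry 1
  0×3+1 = 1 → write 1
  0×3 = 0 → write 0
  1×3 = 3 → write 1 carry 1
  1×3+1 = 4 → write 0 carry 2
  1×3+2 = 5 → write 1 carry 2
  1×3+2 = 5 → write 1 carry 2
  0×3+2 = 2 → write 0 carry 1
  0×3+1 = 1 → write 1
  0×3 = 0 → write 0
  1×3 = 3 → write 1 carry 1
  1×3+1 = 4 → write 0 carry 2
  remaining carry: 10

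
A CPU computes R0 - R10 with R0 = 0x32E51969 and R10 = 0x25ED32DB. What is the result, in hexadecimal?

0xCF7E68E

Subtract column by column in base 16:
  9-B → E (borrow)
  6-D-1 → 8 (borrow)
  9-2-1 → 6
  1-3 → E (borrow)
  5-D-1 → 7 (borrow)
  E-E-1 → F (borrow)
  2-5-1 → C (borrow)
  3-2-1 → 0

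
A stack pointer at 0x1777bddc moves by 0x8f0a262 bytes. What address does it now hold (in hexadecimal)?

Add column by column in base 16, right to left:
  c+2 = e
  d+6 = 3 carry 1
  d+2+1 = 0 carry 1
  b+a+1 = 6 carry 1
  7+0+1 = 8
  7+f = 6 carry 1
  7+8+1 = 0 carry 1
  1+0+1 = 2

0x2068603e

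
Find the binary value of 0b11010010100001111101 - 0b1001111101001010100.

Subtract column by column in base 2:
  1-0 → 1
  0-0 → 0
  1-1 → 0
  1-0 → 1
  1-1 → 0
  1-0 → 1
  1-1 → 0
  0-0 → 0
  0-0 → 0
  0-1 → 1 (borrow)
  0-0-1 → 1 (borrow)
  1-1-1 → 1 (borrow)
  0-1-1 → 0 (borrow)
  1-1-1 → 1 (borrow)
  0-1-1 → 0 (borrow)
  0-1-1 → 0 (borrow)
  1-0-1 → 0
  0-0 → 0
  1-1 → 0
  1-0 → 1

0b10000010111000101001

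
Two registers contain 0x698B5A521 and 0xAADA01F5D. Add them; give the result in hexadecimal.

0x114655C47E

Add column by column in base 16, right to left:
  1+D = E
  2+5 = 7
  5+F = 4 carry 1
  A+1+1 = C
  5+0 = 5
  B+A = 5 carry 1
  8+D+1 = 6 carry 1
  9+A+1 = 4 carry 1
  6+A+1 = 1 carry 1
  final carry 1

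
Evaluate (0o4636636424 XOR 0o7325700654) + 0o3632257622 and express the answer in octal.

0o7345416112

First 0o4636636424 XOR 0o7325700654 = 0o3513136270.
Add column by column in base 8, right to left:
  0+2 = 2
  7+2 = 1 carry 1
  2+6+1 = 1 carry 1
  6+7+1 = 6 carry 1
  3+5+1 = 1 carry 1
  1+2+1 = 4
  3+2 = 5
  1+3 = 4
  5+6 = 3 carry 1
  3+3+1 = 7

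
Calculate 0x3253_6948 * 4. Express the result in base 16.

Multiply each base-16 digit by 4, carrying:
  8×4 = 32 → write 0 carry 2
  4×4+2 = 18 → write 2 carry 1
  9×4+1 = 37 → write 5 carry 2
  6×4+2 = 26 → write A carry 1
  3×4+1 = 13 → write D
  5×4 = 20 → write 4 carry 1
  2×4+1 = 9 → write 9
  3×4 = 12 → write C

0xC94DA520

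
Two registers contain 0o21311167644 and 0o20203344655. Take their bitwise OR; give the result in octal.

0o21313367655

OR each oct digit independently (no carries):
  2|2=2, 1|0=1, 3|2=3, 1|0=1, 1|3=3, 1|3=3, 6|4=6, 7|4=7, 6|6=6, 4|5=5, 4|5=5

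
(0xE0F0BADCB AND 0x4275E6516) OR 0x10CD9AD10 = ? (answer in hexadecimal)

0xE0F0BADCB AND 0x4275E6516 = 0x4070A2502.
Then OR with 0x10CD9AD10.

0x50FDBAD12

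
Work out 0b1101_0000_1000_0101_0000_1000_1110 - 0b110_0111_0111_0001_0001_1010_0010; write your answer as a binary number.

0b110100100010011111011101100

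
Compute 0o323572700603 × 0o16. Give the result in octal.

Multiply each base-8 digit by 14, carrying:
  3×14 = 42 → write 2 carry 5
  0×14+5 = 5 → write 5
  6×14 = 84 → write 4 carry 10
  0×14+10 = 10 → write 2 carry 1
  0×14+1 = 1 → write 1
  7×14 = 98 → write 2 carry 12
  2×14+12 = 40 → write 0 carry 5
  7×14+5 = 103 → write 7 carry 12
  5×14+12 = 82 → write 2 carry 10
  3×14+10 = 52 → write 4 carry 6
  2×14+6 = 34 → write 2 carry 4
  3×14+4 = 46 → write 6 carry 5
  remaining carry: 5

0o5624270212452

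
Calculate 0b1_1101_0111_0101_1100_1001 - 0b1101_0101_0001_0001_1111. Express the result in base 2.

Subtract column by column in base 2:
  1-1 → 0
  0-1 → 1 (borrow)
  0-1-1 → 0 (borrow)
  1-1-1 → 1 (borrow)
  0-1-1 → 0 (borrow)
  0-0-1 → 1 (borrow)
  1-0-1 → 0
  1-0 → 1
  1-1 → 0
  0-0 → 0
  1-0 → 1
  0-0 → 0
  1-1 → 0
  1-0 → 1
  1-1 → 0
  0-0 → 0
  1-1 → 0
  0-0 → 0
  1-1 → 0
  1-1 → 0
  1-0 → 1

0b100000010010010101010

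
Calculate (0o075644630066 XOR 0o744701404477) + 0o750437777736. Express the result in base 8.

First 0o075644630066 XOR 0o744701404477 = 0o731145234411.
Add column by column in base 8, right to left:
  1+6 = 7
  1+3 = 4
  4+7 = 3 carry 1
  4+7+1 = 4 carry 1
  3+7+1 = 3 carry 1
  2+7+1 = 2 carry 1
  5+7+1 = 5 carry 1
  4+3+1 = 0 carry 1
  1+4+1 = 6
  1+0 = 1
  3+5 = 0 carry 1
  7+7+1 = 7 carry 1
  final carry 1

0o1701605234347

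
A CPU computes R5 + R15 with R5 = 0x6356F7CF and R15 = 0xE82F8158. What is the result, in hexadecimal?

0x14B867927

Add column by column in base 16, right to left:
  F+8 = 7 carry 1
  C+5+1 = 2 carry 1
  7+1+1 = 9
  F+8 = 7 carry 1
  6+F+1 = 6 carry 1
  5+2+1 = 8
  3+8 = B
  6+E = 4 carry 1
  final carry 1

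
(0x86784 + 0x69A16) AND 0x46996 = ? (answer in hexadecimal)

Add column by column in base 16, right to left:
  4+6 = A
  8+1 = 9
  7+A = 1 carry 1
  6+9+1 = 0 carry 1
  8+6+1 = F
Sum = 0xF019A; now AND with 0x46996:
  F&4=4, 0&6=0, 1&9=1, 9&9=9, A&6=2

0x40192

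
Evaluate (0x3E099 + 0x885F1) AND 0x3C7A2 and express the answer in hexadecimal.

0x4682

Add column by column in base 16, right to left:
  9+1 = A
  9+F = 8 carry 1
  0+5+1 = 6
  E+8 = 6 carry 1
  3+8+1 = C
Sum = 0xC668A; now AND with 0x3C7A2:
  C&3=0, 6&C=4, 6&7=6, 8&A=8, A&2=2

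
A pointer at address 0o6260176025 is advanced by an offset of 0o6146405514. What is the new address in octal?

0o14426603541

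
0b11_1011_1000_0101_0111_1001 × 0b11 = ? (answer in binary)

0b101100101001000001101011

Multiply each base-2 digit by 3, carrying:
  1×3 = 3 → write 1 carry 1
  0×3+1 = 1 → write 1
  0×3 = 0 → write 0
  1×3 = 3 → write 1 carry 1
  1×3+1 = 4 → write 0 carry 2
  1×3+2 = 5 → write 1 carry 2
  1×3+2 = 5 → write 1 carry 2
  0×3+2 = 2 → write 0 carry 1
  1×3+1 = 4 → write 0 carry 2
  0×3+2 = 2 → write 0 carry 1
  1×3+1 = 4 → write 0 carry 2
  0×3+2 = 2 → write 0 carry 1
  0×3+1 = 1 → write 1
  0×3 = 0 → write 0
  0×3 = 0 → write 0
  1×3 = 3 → write 1 carry 1
  1×3+1 = 4 → write 0 carry 2
  1×3+2 = 5 → write 1 carry 2
  0×3+2 = 2 → write 0 carry 1
  1×3+1 = 4 → write 0 carry 2
  1×3+2 = 5 → write 1 carry 2
  1×3+2 = 5 → write 1 carry 2
  remaining carry: 10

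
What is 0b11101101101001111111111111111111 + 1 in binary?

The trailing 19 digits are 1 (max in base 2), so adding 1 cascades: they roll to 0 and the next digit up increments.

0b11101101101010000000000000000000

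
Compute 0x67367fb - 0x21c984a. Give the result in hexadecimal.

0x456cfb1

Subtract column by column in base 16:
  b-a → 1
  f-4 → b
  7-8 → f (borrow)
  6-9-1 → c (borrow)
  3-c-1 → 6 (borrow)
  7-1-1 → 5
  6-2 → 4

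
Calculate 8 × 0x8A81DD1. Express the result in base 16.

0x4540EE88

Multiply each base-16 digit by 8, carrying:
  1×8 = 8 → write 8
  D×8 = 104 → write 8 carry 6
  D×8+6 = 110 → write E carry 6
  1×8+6 = 14 → write E
  8×8 = 64 → write 0 carry 4
  A×8+4 = 84 → write 4 carry 5
  8×8+5 = 69 → write 5 carry 4
  remaining carry: 4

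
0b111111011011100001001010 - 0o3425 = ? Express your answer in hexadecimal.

0xFDB135

0b111111011011100001001010 = 0xFDB84A in hexadecimal.
0o3425 = 0x715 in hexadecimal.
Subtract column by column in base 16:
  A-5 → 5
  4-1 → 3
  8-7 → 1
  B-0 → B
  D-0 → D
  F-0 → F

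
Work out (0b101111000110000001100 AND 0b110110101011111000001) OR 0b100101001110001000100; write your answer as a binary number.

0b100111001110001000100

0b101111000110000001100 AND 0b110110101011111000001 = 0b100110000010000000000.
Then OR with 0b100101001110001000100.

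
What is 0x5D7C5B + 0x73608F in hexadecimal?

Add column by column in base 16, right to left:
  B+F = A carry 1
  5+8+1 = E
  C+0 = C
  7+6 = D
  D+3 = 0 carry 1
  5+7+1 = D

0xD0DCEA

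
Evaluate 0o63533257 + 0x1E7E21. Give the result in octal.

0x1E7E21 = 0o7477041 in octal.
Add column by column in base 8, right to left:
  7+1 = 0 carry 1
  5+4+1 = 2 carry 1
  2+0+1 = 3
  3+7 = 2 carry 1
  3+7+1 = 3 carry 1
  5+4+1 = 2 carry 1
  3+7+1 = 3 carry 1
  6+0+1 = 7

0o73232320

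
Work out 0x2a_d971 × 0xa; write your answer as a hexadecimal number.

0x1ac7e6a

Multiply each base-16 digit by 10, carrying:
  1×10 = 10 → write a
  7×10 = 70 → write 6 carry 4
  9×10+4 = 94 → write e carry 5
  d×10+5 = 135 → write 7 carry 8
  a×10+8 = 108 → write c carry 6
  2×10+6 = 26 → write a carry 1
  remaining carry: 1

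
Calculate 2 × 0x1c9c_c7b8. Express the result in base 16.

0x39398f70

Multiply each base-16 digit by 2, carrying:
  8×2 = 16 → write 0 carry 1
  b×2+1 = 23 → write 7 carry 1
  7×2+1 = 15 → write f
  c×2 = 24 → write 8 carry 1
  c×2+1 = 25 → write 9 carry 1
  9×2+1 = 19 → write 3 carry 1
  c×2+1 = 25 → write 9 carry 1
  1×2+1 = 3 → write 3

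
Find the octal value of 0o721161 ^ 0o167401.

XOR each oct digit independently (no carries):
  7^1=6, 2^6=4, 1^7=6, 1^4=5, 6^0=6, 1^1=0

0o646560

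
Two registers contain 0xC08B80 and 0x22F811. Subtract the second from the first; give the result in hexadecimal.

Subtract column by column in base 16:
  0-1 → F (borrow)
  8-1-1 → 6
  B-8 → 3
  8-F → 9 (borrow)
  0-2-1 → D (borrow)
  C-2-1 → 9

0x9D936F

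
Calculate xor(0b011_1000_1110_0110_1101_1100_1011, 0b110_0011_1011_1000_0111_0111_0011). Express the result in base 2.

0b101101101011110101010111000

XOR bit by bit (1 where the bits differ):
  011100011100110110111001011
^ 110001110111000011101110011
= 101101101011110101010111000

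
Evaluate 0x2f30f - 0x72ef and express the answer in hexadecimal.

Subtract column by column in base 16:
  f-f → 0
  0-e → 2 (borrow)
  3-2-1 → 0
  f-7 → 8
  2-0 → 2

0x28020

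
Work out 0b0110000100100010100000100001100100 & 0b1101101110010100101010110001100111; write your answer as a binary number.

0b0100000100000000100000100001100100

AND bit by bit (1 only where both bits are 1):
  0110000100100010100000100001100100
& 1101101110010100101010110001100111
= 0100000100000000100000100001100100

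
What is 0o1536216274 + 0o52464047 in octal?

0o1610702343

Add column by column in base 8, right to left:
  4+7 = 3 carry 1
  7+4+1 = 4 carry 1
  2+0+1 = 3
  6+4 = 2 carry 1
  1+6+1 = 0 carry 1
  2+4+1 = 7
  6+2 = 0 carry 1
  3+5+1 = 1 carry 1
  5+0+1 = 6
  1+0 = 1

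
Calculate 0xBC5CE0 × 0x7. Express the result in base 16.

Multiply each base-16 digit by 7, carrying:
  0×7 = 0 → write 0
  E×7 = 98 → write 2 carry 6
  C×7+6 = 90 → write A carry 5
  5×7+5 = 40 → write 8 carry 2
  C×7+2 = 86 → write 6 carry 5
  B×7+5 = 82 → write 2 carry 5
  remaining carry: 5

0x5268A20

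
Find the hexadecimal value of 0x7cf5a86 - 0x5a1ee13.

0x22d6c73

Subtract column by column in base 16:
  6-3 → 3
  8-1 → 7
  a-e → c (borrow)
  5-e-1 → 6 (borrow)
  f-1-1 → d
  c-a → 2
  7-5 → 2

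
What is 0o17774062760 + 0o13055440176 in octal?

Add column by column in base 8, right to left:
  0+6 = 6
  6+7 = 5 carry 1
  7+1+1 = 1 carry 1
  2+0+1 = 3
  6+4 = 2 carry 1
  0+4+1 = 5
  4+5 = 1 carry 1
  7+5+1 = 5 carry 1
  7+0+1 = 0 carry 1
  7+3+1 = 3 carry 1
  1+1+1 = 3

0o33051523156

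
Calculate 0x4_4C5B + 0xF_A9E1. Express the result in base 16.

Add column by column in base 16, right to left:
  B+1 = C
  5+E = 3 carry 1
  C+9+1 = 6 carry 1
  4+A+1 = F
  4+F = 3 carry 1
  final carry 1

0x13F63C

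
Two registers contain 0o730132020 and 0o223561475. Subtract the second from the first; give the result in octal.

Subtract column by column in base 8:
  0-5 → 3 (borrow)
  2-7-1 → 2 (borrow)
  0-4-1 → 3 (borrow)
  2-1-1 → 0
  3-6 → 5 (borrow)
  1-5-1 → 3 (borrow)
  0-3-1 → 4 (borrow)
  3-2-1 → 0
  7-2 → 5

0o504350323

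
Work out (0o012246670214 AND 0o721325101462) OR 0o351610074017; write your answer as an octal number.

0o012246670214 AND 0o721325101462 = 0o000204000000.
Then OR with 0o351610074017.

0o351614074017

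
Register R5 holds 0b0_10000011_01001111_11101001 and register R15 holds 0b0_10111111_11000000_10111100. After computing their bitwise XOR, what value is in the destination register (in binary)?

XOR bit by bit (1 where the bits differ):
  0100000110100111111101001
^ 0101111111100000010111100
= 0001111001000111101010101

0b0001111001000111101010101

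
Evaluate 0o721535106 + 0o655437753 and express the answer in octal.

0o1577175061

Add column by column in base 8, right to left:
  6+3 = 1 carry 1
  0+5+1 = 6
  1+7 = 0 carry 1
  5+7+1 = 5 carry 1
  3+3+1 = 7
  5+4 = 1 carry 1
  1+5+1 = 7
  2+5 = 7
  7+6 = 5 carry 1
  final carry 1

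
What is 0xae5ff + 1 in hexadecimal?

0xae600

The trailing 2 digits are F (max in base 16), so adding 1 cascades: they roll to 0 and the next digit up increments.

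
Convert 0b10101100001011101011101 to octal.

0o25413535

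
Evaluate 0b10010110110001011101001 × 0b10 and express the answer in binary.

0b100101101100010111010010

Multiply each base-2 digit by 2, carrying:
  1×2 = 2 → write 0 carry 1
  0×2+1 = 1 → write 1
  0×2 = 0 → write 0
  1×2 = 2 → write 0 carry 1
  0×2+1 = 1 → write 1
  1×2 = 2 → write 0 carry 1
  1×2+1 = 3 → write 1 carry 1
  1×2+1 = 3 → write 1 carry 1
  0×2+1 = 1 → write 1
  1×2 = 2 → write 0 carry 1
  0×2+1 = 1 → write 1
  0×2 = 0 → write 0
  0×2 = 0 → write 0
  1×2 = 2 → write 0 carry 1
  1×2+1 = 3 → write 1 carry 1
  0×2+1 = 1 → write 1
  1×2 = 2 → write 0 carry 1
  1×2+1 = 3 → write 1 carry 1
  0×2+1 = 1 → write 1
  1×2 = 2 → write 0 carry 1
  0×2+1 = 1 → write 1
  0×2 = 0 → write 0
  1×2 = 2 → write 0 carry 1
  remaining carry: 1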